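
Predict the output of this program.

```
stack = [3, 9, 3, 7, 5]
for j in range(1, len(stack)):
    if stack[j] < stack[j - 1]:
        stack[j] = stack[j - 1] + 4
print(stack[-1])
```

j=1: 9>=3, unchanged → [3, 9, 3, 7, 5]
j=2: 3<9, stack[2] = 9+4 = 13 → [3, 9, 13, 7, 5]
j=3: 7<13, stack[3] = 13+4 = 17 → [3, 9, 13, 17, 5]
j=4: 5<17, stack[4] = 17+4 = 21 → [3, 9, 13, 17, 21]

21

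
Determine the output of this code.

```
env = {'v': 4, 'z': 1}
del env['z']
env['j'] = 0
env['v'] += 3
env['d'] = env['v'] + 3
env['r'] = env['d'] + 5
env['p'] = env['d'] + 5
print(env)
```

del 'z' → {'v': 4}
env['j'] = 0 → {'v': 4, 'j': 0}
env['v'] = 4+3 = 7 → {'v': 7, 'j': 0}
env['d'] = env['v']+3 = 10 → {'v': 7, 'j': 0, 'd': 10}
env['r'] = env['d']+5 = 15 → {'v': 7, 'j': 0, 'd': 10, 'r': 15}
env['p'] = env['d']+5 = 15 → {'v': 7, 'j': 0, 'd': 10, 'r': 15, 'p': 15}

{'v': 7, 'j': 0, 'd': 10, 'r': 15, 'p': 15}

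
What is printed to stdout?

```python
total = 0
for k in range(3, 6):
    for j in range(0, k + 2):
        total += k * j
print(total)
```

195

k=3,j=0: total = 0+0 = 0
k=3,j=1: total = 0+3 = 3
k=3,j=2: total = 3+6 = 9
k=3,j=3: total = 9+9 = 18
k=3,j=4: total = 18+12 = 30
k=4,j=0: total = 30+0 = 30
k=4,j=1: total = 30+4 = 34
k=4,j=2: total = 34+8 = 42
k=4,j=3: total = 42+12 = 54
k=4,j=4: total = 54+16 = 70
k=4,j=5: total = 70+20 = 90
k=5,j=0: total = 90+0 = 90
k=5,j=1: total = 90+5 = 95
k=5,j=2: total = 95+10 = 105
k=5,j=3: total = 105+15 = 120
k=5,j=4: total = 120+20 = 140
k=5,j=5: total = 140+25 = 165
k=5,j=6: total = 165+30 = 195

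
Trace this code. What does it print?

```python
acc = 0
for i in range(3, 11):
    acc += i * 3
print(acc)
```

156

i=3: acc = 0+3*3 = 9
i=4: acc = 9+4*3 = 21
i=5: acc = 21+5*3 = 36
i=6: acc = 36+6*3 = 54
i=7: acc = 54+7*3 = 75
i=8: acc = 75+8*3 = 99
i=9: acc = 99+9*3 = 126
i=10: acc = 126+10*3 = 156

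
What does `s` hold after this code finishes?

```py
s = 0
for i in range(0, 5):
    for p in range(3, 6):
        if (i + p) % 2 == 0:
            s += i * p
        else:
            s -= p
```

24

i=0,p=3: odd sum, s = 0-3 = -3
i=0,p=4: even sum, s = (-3)+0 = -3
i=0,p=5: odd sum, s = (-3)-5 = -8
i=1,p=3: even sum, s = (-8)+3 = -5
i=1,p=4: odd sum, s = (-5)-4 = -9
i=1,p=5: even sum, s = (-9)+5 = -4
i=2,p=3: odd sum, s = (-4)-3 = -7
i=2,p=4: even sum, s = (-7)+8 = 1
i=2,p=5: odd sum, s = 1-5 = -4
i=3,p=3: even sum, s = (-4)+9 = 5
i=3,p=4: odd sum, s = 5-4 = 1
i=3,p=5: even sum, s = 1+15 = 16
i=4,p=3: odd sum, s = 16-3 = 13
i=4,p=4: even sum, s = 13+16 = 29
i=4,p=5: odd sum, s = 29-5 = 24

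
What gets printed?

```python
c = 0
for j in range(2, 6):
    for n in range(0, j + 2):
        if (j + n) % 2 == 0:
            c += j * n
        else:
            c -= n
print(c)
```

54

j=2,n=0: even sum, c = 0+0 = 0
j=2,n=1: odd sum, c = 0-1 = -1
j=2,n=2: even sum, c = (-1)+4 = 3
j=2,n=3: odd sum, c = 3-3 = 0
j=3,n=0: odd sum, c = 0-0 = 0
j=3,n=1: even sum, c = 0+3 = 3
j=3,n=2: odd sum, c = 3-2 = 1
j=3,n=3: even sum, c = 1+9 = 10
j=3,n=4: odd sum, c = 10-4 = 6
j=4,n=0: even sum, c = 6+0 = 6
j=4,n=1: odd sum, c = 6-1 = 5
j=4,n=2: even sum, c = 5+8 = 13
j=4,n=3: odd sum, c = 13-3 = 10
j=4,n=4: even sum, c = 10+16 = 26
j=4,n=5: odd sum, c = 26-5 = 21
j=5,n=0: odd sum, c = 21-0 = 21
j=5,n=1: even sum, c = 21+5 = 26
j=5,n=2: odd sum, c = 26-2 = 24
j=5,n=3: even sum, c = 24+15 = 39
j=5,n=4: odd sum, c = 39-4 = 35
j=5,n=5: even sum, c = 35+25 = 60
j=5,n=6: odd sum, c = 60-6 = 54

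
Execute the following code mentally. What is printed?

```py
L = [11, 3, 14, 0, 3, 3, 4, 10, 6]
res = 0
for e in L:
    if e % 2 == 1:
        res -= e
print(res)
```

-20

e=11: odd, res = 0-11 = -11
e=3: odd, res = (-11)-3 = -14
e=14: not odd
e=0: not odd
e=3: odd, res = (-14)-3 = -17
e=3: odd, res = (-17)-3 = -20
e=4: not odd
e=10: not odd
e=6: not odd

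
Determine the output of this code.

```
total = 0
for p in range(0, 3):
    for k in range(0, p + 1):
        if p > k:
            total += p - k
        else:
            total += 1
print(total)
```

7

p=0,k=0: not 0>0, total = 0+1 = 1
p=1,k=0: 1>0, total = 1+1 = 2
p=1,k=1: not 1>1, total = 2+1 = 3
p=2,k=0: 2>0, total = 3+2 = 5
p=2,k=1: 2>1, total = 5+1 = 6
p=2,k=2: not 2>2, total = 6+1 = 7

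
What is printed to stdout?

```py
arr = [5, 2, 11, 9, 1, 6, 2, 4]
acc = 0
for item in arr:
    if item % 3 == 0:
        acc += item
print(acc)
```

15

item=5: not %3==0
item=2: not %3==0
item=11: not %3==0
item=9: %3==0, acc = 0+9 = 9
item=1: not %3==0
item=6: %3==0, acc = 9+6 = 15
item=2: not %3==0
item=4: not %3==0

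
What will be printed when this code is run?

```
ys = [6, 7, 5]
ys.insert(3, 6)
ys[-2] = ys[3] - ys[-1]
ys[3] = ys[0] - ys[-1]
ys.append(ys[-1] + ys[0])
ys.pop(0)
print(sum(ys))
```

insert 6 at 3 → [6, 7, 5, 6]
ys[-2] = ys[3]-ys[-1] = 6-6 = 0 → [6, 7, 0, 6]
ys[3] = ys[0]-ys[-1] = 6-6 = 0 → [6, 7, 0, 0]
append ys[-1]+ys[0] = 0+6 = 6 → [6, 7, 0, 0, 6]
pop(0) removes 6 → [7, 0, 0, 6]
sum = 13

13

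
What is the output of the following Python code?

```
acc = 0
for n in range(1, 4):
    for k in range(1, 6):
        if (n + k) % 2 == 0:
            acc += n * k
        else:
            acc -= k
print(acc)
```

n=1,k=1: even sum, acc = 0+1 = 1
n=1,k=2: odd sum, acc = 1-2 = -1
n=1,k=3: even sum, acc = (-1)+3 = 2
n=1,k=4: odd sum, acc = 2-4 = -2
n=1,k=5: even sum, acc = (-2)+5 = 3
n=2,k=1: odd sum, acc = 3-1 = 2
n=2,k=2: even sum, acc = 2+4 = 6
n=2,k=3: odd sum, acc = 6-3 = 3
n=2,k=4: even sum, acc = 3+8 = 11
n=2,k=5: odd sum, acc = 11-5 = 6
n=3,k=1: even sum, acc = 6+3 = 9
n=3,k=2: odd sum, acc = 9-2 = 7
n=3,k=3: even sum, acc = 7+9 = 16
n=3,k=4: odd sum, acc = 16-4 = 12
n=3,k=5: even sum, acc = 12+15 = 27

27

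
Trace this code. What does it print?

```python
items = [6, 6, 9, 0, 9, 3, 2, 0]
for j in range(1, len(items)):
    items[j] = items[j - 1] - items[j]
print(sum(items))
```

-97

j=1: items[1] = 6-6 = 0 → [6, 0, 9, 0, 9, 3, 2, 0]
j=2: items[2] = 0-9 = -9 → [6, 0, -9, 0, 9, 3, 2, 0]
j=3: items[3] = (-9)-0 = -9 → [6, 0, -9, -9, 9, 3, 2, 0]
j=4: items[4] = (-9)-9 = -18 → [6, 0, -9, -9, -18, 3, 2, 0]
j=5: items[5] = (-18)-3 = -21 → [6, 0, -9, -9, -18, -21, 2, 0]
j=6: items[6] = (-21)-2 = -23 → [6, 0, -9, -9, -18, -21, -23, 0]
j=7: items[7] = (-23)-0 = -23 → [6, 0, -9, -9, -18, -21, -23, -23]
sum = -97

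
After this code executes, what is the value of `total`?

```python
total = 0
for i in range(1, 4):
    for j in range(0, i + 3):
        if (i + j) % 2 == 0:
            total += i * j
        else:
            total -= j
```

31

i=1,j=0: odd sum, total = 0-0 = 0
i=1,j=1: even sum, total = 0+1 = 1
i=1,j=2: odd sum, total = 1-2 = -1
i=1,j=3: even sum, total = (-1)+3 = 2
i=2,j=0: even sum, total = 2+0 = 2
i=2,j=1: odd sum, total = 2-1 = 1
i=2,j=2: even sum, total = 1+4 = 5
i=2,j=3: odd sum, total = 5-3 = 2
i=2,j=4: even sum, total = 2+8 = 10
i=3,j=0: odd sum, total = 10-0 = 10
i=3,j=1: even sum, total = 10+3 = 13
i=3,j=2: odd sum, total = 13-2 = 11
i=3,j=3: even sum, total = 11+9 = 20
i=3,j=4: odd sum, total = 20-4 = 16
i=3,j=5: even sum, total = 16+15 = 31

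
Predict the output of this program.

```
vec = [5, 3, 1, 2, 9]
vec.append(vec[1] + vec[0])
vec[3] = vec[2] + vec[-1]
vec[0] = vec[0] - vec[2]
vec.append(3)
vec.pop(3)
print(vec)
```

[4, 3, 1, 9, 8, 3]

append vec[1]+vec[0] = 3+5 = 8 → [5, 3, 1, 2, 9, 8]
vec[3] = vec[2]+vec[-1] = 1+8 = 9 → [5, 3, 1, 9, 9, 8]
vec[0] = vec[0]-vec[2] = 5-1 = 4 → [4, 3, 1, 9, 9, 8]
append 3 → [4, 3, 1, 9, 9, 8, 3]
pop(3) removes 9 → [4, 3, 1, 9, 8, 3]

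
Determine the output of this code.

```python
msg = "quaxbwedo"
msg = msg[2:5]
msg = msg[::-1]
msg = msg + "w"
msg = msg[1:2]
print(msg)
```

x

slice [2:5] → 'axb'
reverse → 'bxa'
+ 'w' → 'bxaw'
slice [1:2] → 'x'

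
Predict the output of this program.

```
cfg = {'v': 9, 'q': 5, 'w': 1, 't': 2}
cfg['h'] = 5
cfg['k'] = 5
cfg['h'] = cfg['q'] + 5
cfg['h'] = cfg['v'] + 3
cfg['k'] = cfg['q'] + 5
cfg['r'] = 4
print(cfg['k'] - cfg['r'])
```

cfg['h'] = 5 → {'v': 9, 'q': 5, 'w': 1, 't': 2, 'h': 5}
cfg['k'] = 5 → {'v': 9, 'q': 5, 'w': 1, 't': 2, 'h': 5, 'k': 5}
cfg['h'] = cfg['q']+5 = 10 → {'v': 9, 'q': 5, 'w': 1, 't': 2, 'h': 10, 'k': 5}
cfg['h'] = cfg['v']+3 = 12 → {'v': 9, 'q': 5, 'w': 1, 't': 2, 'h': 12, 'k': 5}
cfg['k'] = cfg['q']+5 = 10 → {'v': 9, 'q': 5, 'w': 1, 't': 2, 'h': 12, 'k': 10}
cfg['r'] = 4 → {'v': 9, 'q': 5, 'w': 1, 't': 2, 'h': 12, 'k': 10, 'r': 4}
cfg['k']-cfg['r'] = 10-4 = 6

6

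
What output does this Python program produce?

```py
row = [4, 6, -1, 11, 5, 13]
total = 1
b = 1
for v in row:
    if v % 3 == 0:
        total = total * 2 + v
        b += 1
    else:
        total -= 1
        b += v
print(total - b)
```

v=4: not %3==0, total = 1-1 = 0; b=5
v=6: %3==0, total = 0*2+6 = 6; b=6
v=-1: not %3==0, total = 6-1 = 5; b=5
v=11: not %3==0, total = 5-1 = 4; b=16
v=5: not %3==0, total = 4-1 = 3; b=21
v=13: not %3==0, total = 3-1 = 2; b=34
total-b = 2-34 = -32

-32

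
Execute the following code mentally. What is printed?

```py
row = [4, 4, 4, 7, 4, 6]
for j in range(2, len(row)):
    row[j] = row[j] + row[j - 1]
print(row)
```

j=2: row[2] = 4+4 = 8 → [4, 4, 8, 7, 4, 6]
j=3: row[3] = 7+8 = 15 → [4, 4, 8, 15, 4, 6]
j=4: row[4] = 4+15 = 19 → [4, 4, 8, 15, 19, 6]
j=5: row[5] = 6+19 = 25 → [4, 4, 8, 15, 19, 25]

[4, 4, 8, 15, 19, 25]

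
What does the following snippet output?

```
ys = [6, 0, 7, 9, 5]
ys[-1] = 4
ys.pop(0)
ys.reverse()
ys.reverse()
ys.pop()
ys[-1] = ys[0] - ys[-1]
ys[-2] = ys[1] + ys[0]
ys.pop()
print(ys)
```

[0, 7]

ys[-1] = 4 → [6, 0, 7, 9, 4]
pop(0) removes 6 → [0, 7, 9, 4]
reverse → [4, 9, 7, 0]
reverse → [0, 7, 9, 4]
pop() removes 4 → [0, 7, 9]
ys[-1] = ys[0]-ys[-1] = 0-9 = -9 → [0, 7, -9]
ys[-2] = ys[1]+ys[0] = 7+0 = 7 → [0, 7, -9]
pop() removes -9 → [0, 7]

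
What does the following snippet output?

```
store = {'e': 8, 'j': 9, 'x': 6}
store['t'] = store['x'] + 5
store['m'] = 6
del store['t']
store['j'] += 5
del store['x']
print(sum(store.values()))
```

28

store['t'] = store['x']+5 = 11 → {'e': 8, 'j': 9, 'x': 6, 't': 11}
store['m'] = 6 → {'e': 8, 'j': 9, 'x': 6, 't': 11, 'm': 6}
del 't' → {'e': 8, 'j': 9, 'x': 6, 'm': 6}
store['j'] = 9+5 = 14 → {'e': 8, 'j': 14, 'x': 6, 'm': 6}
del 'x' → {'e': 8, 'j': 14, 'm': 6}
sum of values = 28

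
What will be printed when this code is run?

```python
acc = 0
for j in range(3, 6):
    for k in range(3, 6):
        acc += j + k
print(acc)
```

j=3,k=3: acc = 0+6 = 6
j=3,k=4: acc = 6+7 = 13
j=3,k=5: acc = 13+8 = 21
j=4,k=3: acc = 21+7 = 28
j=4,k=4: acc = 28+8 = 36
j=4,k=5: acc = 36+9 = 45
j=5,k=3: acc = 45+8 = 53
j=5,k=4: acc = 53+9 = 62
j=5,k=5: acc = 62+10 = 72

72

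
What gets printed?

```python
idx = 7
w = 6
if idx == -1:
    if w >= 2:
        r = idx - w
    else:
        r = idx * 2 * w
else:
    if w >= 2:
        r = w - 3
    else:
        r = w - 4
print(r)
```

idx=7, w=6
idx == -1 is False; w >= 2 is True
→ r = w - 3 = 3

3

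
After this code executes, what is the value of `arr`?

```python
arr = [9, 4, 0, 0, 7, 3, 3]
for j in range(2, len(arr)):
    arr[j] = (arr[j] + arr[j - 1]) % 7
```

j=2: arr[2] = (0+4)%7 = 4 → [9, 4, 4, 0, 7, 3, 3]
j=3: arr[3] = (0+4)%7 = 4 → [9, 4, 4, 4, 7, 3, 3]
j=4: arr[4] = (7+4)%7 = 4 → [9, 4, 4, 4, 4, 3, 3]
j=5: arr[5] = (3+4)%7 = 0 → [9, 4, 4, 4, 4, 0, 3]
j=6: arr[6] = (3+0)%7 = 3 → [9, 4, 4, 4, 4, 0, 3]

[9, 4, 4, 4, 4, 0, 3]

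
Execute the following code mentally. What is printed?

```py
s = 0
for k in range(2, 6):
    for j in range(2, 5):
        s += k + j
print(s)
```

78

k=2,j=2: s = 0+4 = 4
k=2,j=3: s = 4+5 = 9
k=2,j=4: s = 9+6 = 15
k=3,j=2: s = 15+5 = 20
k=3,j=3: s = 20+6 = 26
k=3,j=4: s = 26+7 = 33
k=4,j=2: s = 33+6 = 39
k=4,j=3: s = 39+7 = 46
k=4,j=4: s = 46+8 = 54
k=5,j=2: s = 54+7 = 61
k=5,j=3: s = 61+8 = 69
k=5,j=4: s = 69+9 = 78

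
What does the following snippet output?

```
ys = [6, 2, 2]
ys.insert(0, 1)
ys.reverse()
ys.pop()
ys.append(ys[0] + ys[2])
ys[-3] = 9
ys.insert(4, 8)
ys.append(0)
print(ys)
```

insert 1 at 0 → [1, 6, 2, 2]
reverse → [2, 2, 6, 1]
pop() removes 1 → [2, 2, 6]
append ys[0]+ys[2] = 2+6 = 8 → [2, 2, 6, 8]
ys[-3] = 9 → [2, 9, 6, 8]
insert 8 at 4 → [2, 9, 6, 8, 8]
append 0 → [2, 9, 6, 8, 8, 0]

[2, 9, 6, 8, 8, 0]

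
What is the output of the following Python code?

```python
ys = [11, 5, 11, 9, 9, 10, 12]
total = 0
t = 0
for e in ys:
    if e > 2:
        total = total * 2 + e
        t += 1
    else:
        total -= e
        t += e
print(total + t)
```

1187

e=11: >2, total = 0*2+11 = 11; t=1
e=5: >2, total = 11*2+5 = 27; t=2
e=11: >2, total = 27*2+11 = 65; t=3
e=9: >2, total = 65*2+9 = 139; t=4
e=9: >2, total = 139*2+9 = 287; t=5
e=10: >2, total = 287*2+10 = 584; t=6
e=12: >2, total = 584*2+12 = 1180; t=7
total+t = 1180+7 = 1187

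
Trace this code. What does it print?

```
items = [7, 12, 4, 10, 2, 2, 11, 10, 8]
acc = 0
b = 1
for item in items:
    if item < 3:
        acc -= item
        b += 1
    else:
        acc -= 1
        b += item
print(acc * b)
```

-715

item=7: not <3, acc = 0-1 = -1; b=8
item=12: not <3, acc = (-1)-1 = -2; b=20
item=4: not <3, acc = (-2)-1 = -3; b=24
item=10: not <3, acc = (-3)-1 = -4; b=34
item=2: <3, acc = (-4)-2 = -6; b=35
item=2: <3, acc = (-6)-2 = -8; b=36
item=11: not <3, acc = (-8)-1 = -9; b=47
item=10: not <3, acc = (-9)-1 = -10; b=57
item=8: not <3, acc = (-10)-1 = -11; b=65
acc*b = (-11)*65 = -715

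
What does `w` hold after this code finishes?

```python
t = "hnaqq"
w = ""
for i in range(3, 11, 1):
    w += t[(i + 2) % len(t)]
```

'hnaqqhna'

i=3: add t[0]='h' → 'h'
i=4: add t[1]='n' → 'hn'
i=5: add t[2]='a' → 'hna'
i=6: add t[3]='q' → 'hnaq'
i=7: add t[4]='q' → 'hnaqq'
i=8: add t[0]='h' → 'hnaqqh'
i=9: add t[1]='n' → 'hnaqqhn'
i=10: add t[2]='a' → 'hnaqqhna'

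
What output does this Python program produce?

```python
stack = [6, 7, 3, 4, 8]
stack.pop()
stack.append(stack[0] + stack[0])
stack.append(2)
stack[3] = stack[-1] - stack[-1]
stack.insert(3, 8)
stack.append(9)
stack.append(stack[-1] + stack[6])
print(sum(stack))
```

pop() removes 8 → [6, 7, 3, 4]
append stack[0]+stack[0] = 6+6 = 12 → [6, 7, 3, 4, 12]
append 2 → [6, 7, 3, 4, 12, 2]
stack[3] = stack[-1]-stack[-1] = 2-2 = 0 → [6, 7, 3, 0, 12, 2]
insert 8 at 3 → [6, 7, 3, 8, 0, 12, 2]
append 9 → [6, 7, 3, 8, 0, 12, 2, 9]
append stack[-1]+stack[6] = 9+2 = 11 → [6, 7, 3, 8, 0, 12, 2, 9, 11]
sum = 58

58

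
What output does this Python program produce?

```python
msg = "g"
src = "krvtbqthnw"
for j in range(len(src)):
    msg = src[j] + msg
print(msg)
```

wnhtqbtvrkg

j=0: prepend 'k' → 'kg'
j=1: prepend 'r' → 'rkg'
j=2: prepend 'v' → 'vrkg'
j=3: prepend 't' → 'tvrkg'
j=4: prepend 'b' → 'btvrkg'
j=5: prepend 'q' → 'qbtvrkg'
j=6: prepend 't' → 'tqbtvrkg'
j=7: prepend 'h' → 'htqbtvrkg'
j=8: prepend 'n' → 'nhtqbtvrkg'
j=9: prepend 'w' → 'wnhtqbtvrkg'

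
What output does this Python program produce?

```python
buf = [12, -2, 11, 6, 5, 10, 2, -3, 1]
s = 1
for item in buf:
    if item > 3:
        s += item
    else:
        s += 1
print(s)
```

49

item=12: >3, s = 1+12 = 13
item=-2: not >3, s = 13+1 = 14
item=11: >3, s = 14+11 = 25
item=6: >3, s = 25+6 = 31
item=5: >3, s = 31+5 = 36
item=10: >3, s = 36+10 = 46
item=2: not >3, s = 46+1 = 47
item=-3: not >3, s = 47+1 = 48
item=1: not >3, s = 48+1 = 49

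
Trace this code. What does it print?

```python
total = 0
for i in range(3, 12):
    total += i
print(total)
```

63

i=3: total = 0+3 = 3
i=4: total = 3+4 = 7
i=5: total = 7+5 = 12
i=6: total = 12+6 = 18
i=7: total = 18+7 = 25
i=8: total = 25+8 = 33
i=9: total = 33+9 = 42
i=10: total = 42+10 = 52
i=11: total = 52+11 = 63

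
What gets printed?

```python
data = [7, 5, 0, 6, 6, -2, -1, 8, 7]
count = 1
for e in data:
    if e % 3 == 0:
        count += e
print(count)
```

e=7: not %3==0
e=5: not %3==0
e=0: %3==0, count = 1+0 = 1
e=6: %3==0, count = 1+6 = 7
e=6: %3==0, count = 7+6 = 13
e=-2: not %3==0
e=-1: not %3==0
e=8: not %3==0
e=7: not %3==0

13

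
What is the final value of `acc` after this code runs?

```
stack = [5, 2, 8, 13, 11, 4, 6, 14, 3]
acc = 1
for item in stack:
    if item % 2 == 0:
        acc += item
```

item=5: not even
item=2: even, acc = 1+2 = 3
item=8: even, acc = 3+8 = 11
item=13: not even
item=11: not even
item=4: even, acc = 11+4 = 15
item=6: even, acc = 15+6 = 21
item=14: even, acc = 21+14 = 35
item=3: not even

35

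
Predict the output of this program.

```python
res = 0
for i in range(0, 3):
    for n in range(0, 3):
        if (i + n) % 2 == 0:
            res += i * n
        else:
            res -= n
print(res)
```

1

i=0,n=0: even sum, res = 0+0 = 0
i=0,n=1: odd sum, res = 0-1 = -1
i=0,n=2: even sum, res = (-1)+0 = -1
i=1,n=0: odd sum, res = (-1)-0 = -1
i=1,n=1: even sum, res = (-1)+1 = 0
i=1,n=2: odd sum, res = 0-2 = -2
i=2,n=0: even sum, res = (-2)+0 = -2
i=2,n=1: odd sum, res = (-2)-1 = -3
i=2,n=2: even sum, res = (-3)+4 = 1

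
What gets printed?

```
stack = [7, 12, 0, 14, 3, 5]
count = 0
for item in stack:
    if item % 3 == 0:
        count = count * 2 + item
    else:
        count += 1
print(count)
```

62

item=7: not %3==0, count = 0+1 = 1
item=12: %3==0, count = 1*2+12 = 14
item=0: %3==0, count = 14*2+0 = 28
item=14: not %3==0, count = 28+1 = 29
item=3: %3==0, count = 29*2+3 = 61
item=5: not %3==0, count = 61+1 = 62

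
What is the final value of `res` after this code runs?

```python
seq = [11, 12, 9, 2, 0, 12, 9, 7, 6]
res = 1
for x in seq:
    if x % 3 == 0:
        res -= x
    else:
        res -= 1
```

x=11: not %3==0, res = 1-1 = 0
x=12: %3==0, res = 0-12 = -12
x=9: %3==0, res = (-12)-9 = -21
x=2: not %3==0, res = (-21)-1 = -22
x=0: %3==0, res = (-22)-0 = -22
x=12: %3==0, res = (-22)-12 = -34
x=9: %3==0, res = (-34)-9 = -43
x=7: not %3==0, res = (-43)-1 = -44
x=6: %3==0, res = (-44)-6 = -50

-50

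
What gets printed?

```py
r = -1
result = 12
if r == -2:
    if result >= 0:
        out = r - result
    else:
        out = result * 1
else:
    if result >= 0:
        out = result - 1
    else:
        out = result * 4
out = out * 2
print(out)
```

22

r=-1, result=12
r == -2 is False; result >= 0 is True
→ out = result - 1 = 11
out = 11*2 = 22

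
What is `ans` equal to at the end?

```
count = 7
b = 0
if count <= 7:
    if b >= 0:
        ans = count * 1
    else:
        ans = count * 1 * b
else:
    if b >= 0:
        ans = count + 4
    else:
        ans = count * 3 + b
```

count=7, b=0
count <= 7 is True; b >= 0 is True
→ ans = count * 1 = 7

7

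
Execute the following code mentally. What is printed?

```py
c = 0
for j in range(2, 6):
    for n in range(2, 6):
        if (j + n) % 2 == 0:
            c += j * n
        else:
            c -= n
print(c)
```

72

j=2,n=2: even sum, c = 0+4 = 4
j=2,n=3: odd sum, c = 4-3 = 1
j=2,n=4: even sum, c = 1+8 = 9
j=2,n=5: odd sum, c = 9-5 = 4
j=3,n=2: odd sum, c = 4-2 = 2
j=3,n=3: even sum, c = 2+9 = 11
j=3,n=4: odd sum, c = 11-4 = 7
j=3,n=5: even sum, c = 7+15 = 22
j=4,n=2: even sum, c = 22+8 = 30
j=4,n=3: odd sum, c = 30-3 = 27
j=4,n=4: even sum, c = 27+16 = 43
j=4,n=5: odd sum, c = 43-5 = 38
j=5,n=2: odd sum, c = 38-2 = 36
j=5,n=3: even sum, c = 36+15 = 51
j=5,n=4: odd sum, c = 51-4 = 47
j=5,n=5: even sum, c = 47+25 = 72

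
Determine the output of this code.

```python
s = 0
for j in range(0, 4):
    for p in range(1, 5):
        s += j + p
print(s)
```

j=0,p=1: s = 0+1 = 1
j=0,p=2: s = 1+2 = 3
j=0,p=3: s = 3+3 = 6
j=0,p=4: s = 6+4 = 10
j=1,p=1: s = 10+2 = 12
j=1,p=2: s = 12+3 = 15
j=1,p=3: s = 15+4 = 19
j=1,p=4: s = 19+5 = 24
j=2,p=1: s = 24+3 = 27
j=2,p=2: s = 27+4 = 31
j=2,p=3: s = 31+5 = 36
j=2,p=4: s = 36+6 = 42
j=3,p=1: s = 42+4 = 46
j=3,p=2: s = 46+5 = 51
j=3,p=3: s = 51+6 = 57
j=3,p=4: s = 57+7 = 64

64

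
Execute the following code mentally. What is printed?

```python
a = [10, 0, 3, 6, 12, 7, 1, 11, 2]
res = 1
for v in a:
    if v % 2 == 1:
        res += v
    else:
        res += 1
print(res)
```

28

v=10: not odd, res = 1+1 = 2
v=0: not odd, res = 2+1 = 3
v=3: odd, res = 3+3 = 6
v=6: not odd, res = 6+1 = 7
v=12: not odd, res = 7+1 = 8
v=7: odd, res = 8+7 = 15
v=1: odd, res = 15+1 = 16
v=11: odd, res = 16+11 = 27
v=2: not odd, res = 27+1 = 28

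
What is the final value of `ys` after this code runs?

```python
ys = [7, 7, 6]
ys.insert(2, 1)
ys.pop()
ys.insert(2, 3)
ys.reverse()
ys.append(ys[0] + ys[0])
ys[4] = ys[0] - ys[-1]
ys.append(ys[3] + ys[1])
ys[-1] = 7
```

insert 1 at 2 → [7, 7, 1, 6]
pop() removes 6 → [7, 7, 1]
insert 3 at 2 → [7, 7, 3, 1]
reverse → [1, 3, 7, 7]
append ys[0]+ys[0] = 1+1 = 2 → [1, 3, 7, 7, 2]
ys[4] = ys[0]-ys[-1] = 1-2 = -1 → [1, 3, 7, 7, -1]
append ys[3]+ys[1] = 7+3 = 10 → [1, 3, 7, 7, -1, 10]
ys[-1] = 7 → [1, 3, 7, 7, -1, 7]

[1, 3, 7, 7, -1, 7]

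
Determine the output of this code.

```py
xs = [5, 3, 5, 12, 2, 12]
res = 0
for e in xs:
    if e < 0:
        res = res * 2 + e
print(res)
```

0

e=5: not <0
e=3: not <0
e=5: not <0
e=12: not <0
e=2: not <0
e=12: not <0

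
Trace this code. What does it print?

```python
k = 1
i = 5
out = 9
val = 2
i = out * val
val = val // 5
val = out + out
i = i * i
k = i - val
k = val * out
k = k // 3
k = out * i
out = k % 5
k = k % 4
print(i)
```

324

i = 9*2 = 18
val = 2//5 = 0
val = 9+9 = 18
i = 18*18 = 324
k = 324-18 = 306
k = 18*9 = 162
k = 162//3 = 54
k = 9*324 = 2916
out = 2916%5 = 1
k = 2916%4 = 0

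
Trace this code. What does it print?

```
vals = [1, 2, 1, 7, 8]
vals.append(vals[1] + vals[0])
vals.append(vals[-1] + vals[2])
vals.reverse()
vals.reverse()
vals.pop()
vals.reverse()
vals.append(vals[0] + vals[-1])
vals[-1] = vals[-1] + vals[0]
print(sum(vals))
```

29

append vals[1]+vals[0] = 2+1 = 3 → [1, 2, 1, 7, 8, 3]
append vals[-1]+vals[2] = 3+1 = 4 → [1, 2, 1, 7, 8, 3, 4]
reverse → [4, 3, 8, 7, 1, 2, 1]
reverse → [1, 2, 1, 7, 8, 3, 4]
pop() removes 4 → [1, 2, 1, 7, 8, 3]
reverse → [3, 8, 7, 1, 2, 1]
append vals[0]+vals[-1] = 3+1 = 4 → [3, 8, 7, 1, 2, 1, 4]
vals[-1] = vals[-1]+vals[0] = 4+3 = 7 → [3, 8, 7, 1, 2, 1, 7]
sum = 29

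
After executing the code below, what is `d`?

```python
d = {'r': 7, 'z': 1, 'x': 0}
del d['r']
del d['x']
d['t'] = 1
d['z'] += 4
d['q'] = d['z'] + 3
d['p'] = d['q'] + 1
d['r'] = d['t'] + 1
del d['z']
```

del 'r' → {'z': 1, 'x': 0}
del 'x' → {'z': 1}
d['t'] = 1 → {'z': 1, 't': 1}
d['z'] = 1+4 = 5 → {'z': 5, 't': 1}
d['q'] = d['z']+3 = 8 → {'z': 5, 't': 1, 'q': 8}
d['p'] = d['q']+1 = 9 → {'z': 5, 't': 1, 'q': 8, 'p': 9}
d['r'] = d['t']+1 = 2 → {'z': 5, 't': 1, 'q': 8, 'p': 9, 'r': 2}
del 'z' → {'t': 1, 'q': 8, 'p': 9, 'r': 2}

{'t': 1, 'q': 8, 'p': 9, 'r': 2}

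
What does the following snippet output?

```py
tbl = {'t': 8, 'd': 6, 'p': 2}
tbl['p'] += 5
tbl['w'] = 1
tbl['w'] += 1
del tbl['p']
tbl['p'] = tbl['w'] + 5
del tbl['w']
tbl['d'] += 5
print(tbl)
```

{'t': 8, 'd': 11, 'p': 7}

tbl['p'] = 2+5 = 7 → {'t': 8, 'd': 6, 'p': 7}
tbl['w'] = 1 → {'t': 8, 'd': 6, 'p': 7, 'w': 1}
tbl['w'] = 1+1 = 2 → {'t': 8, 'd': 6, 'p': 7, 'w': 2}
del 'p' → {'t': 8, 'd': 6, 'w': 2}
tbl['p'] = tbl['w']+5 = 7 → {'t': 8, 'd': 6, 'w': 2, 'p': 7}
del 'w' → {'t': 8, 'd': 6, 'p': 7}
tbl['d'] = 6+5 = 11 → {'t': 8, 'd': 11, 'p': 7}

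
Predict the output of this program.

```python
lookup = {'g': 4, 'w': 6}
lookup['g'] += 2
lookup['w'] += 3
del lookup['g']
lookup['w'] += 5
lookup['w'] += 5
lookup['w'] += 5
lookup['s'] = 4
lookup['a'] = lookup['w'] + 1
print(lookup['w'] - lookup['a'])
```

-1

lookup['g'] = 4+2 = 6 → {'g': 6, 'w': 6}
lookup['w'] = 6+3 = 9 → {'g': 6, 'w': 9}
del 'g' → {'w': 9}
lookup['w'] = 9+5 = 14 → {'w': 14}
lookup['w'] = 14+5 = 19 → {'w': 19}
lookup['w'] = 19+5 = 24 → {'w': 24}
lookup['s'] = 4 → {'w': 24, 's': 4}
lookup['a'] = lookup['w']+1 = 25 → {'w': 24, 's': 4, 'a': 25}
lookup['w']-lookup['a'] = 24-25 = -1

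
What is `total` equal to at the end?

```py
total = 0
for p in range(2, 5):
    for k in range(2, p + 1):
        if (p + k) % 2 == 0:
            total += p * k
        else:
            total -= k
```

p=2,k=2: even sum, total = 0+4 = 4
p=3,k=2: odd sum, total = 4-2 = 2
p=3,k=3: even sum, total = 2+9 = 11
p=4,k=2: even sum, total = 11+8 = 19
p=4,k=3: odd sum, total = 19-3 = 16
p=4,k=4: even sum, total = 16+16 = 32

32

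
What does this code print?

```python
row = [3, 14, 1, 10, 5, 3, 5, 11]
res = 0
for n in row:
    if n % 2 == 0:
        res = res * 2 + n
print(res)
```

38

n=3: not even
n=14: even, res = 0*2+14 = 14
n=1: not even
n=10: even, res = 14*2+10 = 38
n=5: not even
n=3: not even
n=5: not even
n=11: not even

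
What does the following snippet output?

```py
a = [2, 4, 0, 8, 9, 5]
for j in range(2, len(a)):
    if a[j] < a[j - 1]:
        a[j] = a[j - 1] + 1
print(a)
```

j=2: 0<4, a[2] = 4+1 = 5 → [2, 4, 5, 8, 9, 5]
j=3: 8>=5, unchanged → [2, 4, 5, 8, 9, 5]
j=4: 9>=8, unchanged → [2, 4, 5, 8, 9, 5]
j=5: 5<9, a[5] = 9+1 = 10 → [2, 4, 5, 8, 9, 10]

[2, 4, 5, 8, 9, 10]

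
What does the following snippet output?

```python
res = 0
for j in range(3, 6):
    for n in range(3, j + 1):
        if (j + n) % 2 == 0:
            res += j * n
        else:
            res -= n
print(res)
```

58

j=3,n=3: even sum, res = 0+9 = 9
j=4,n=3: odd sum, res = 9-3 = 6
j=4,n=4: even sum, res = 6+16 = 22
j=5,n=3: even sum, res = 22+15 = 37
j=5,n=4: odd sum, res = 37-4 = 33
j=5,n=5: even sum, res = 33+25 = 58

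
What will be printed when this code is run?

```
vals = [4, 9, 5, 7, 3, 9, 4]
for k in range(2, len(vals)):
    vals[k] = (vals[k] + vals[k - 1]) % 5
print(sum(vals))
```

k=2: vals[2] = (5+9)%5 = 4 → [4, 9, 4, 7, 3, 9, 4]
k=3: vals[3] = (7+4)%5 = 1 → [4, 9, 4, 1, 3, 9, 4]
k=4: vals[4] = (3+1)%5 = 4 → [4, 9, 4, 1, 4, 9, 4]
k=5: vals[5] = (9+4)%5 = 3 → [4, 9, 4, 1, 4, 3, 4]
k=6: vals[6] = (4+3)%5 = 2 → [4, 9, 4, 1, 4, 3, 2]
sum = 27

27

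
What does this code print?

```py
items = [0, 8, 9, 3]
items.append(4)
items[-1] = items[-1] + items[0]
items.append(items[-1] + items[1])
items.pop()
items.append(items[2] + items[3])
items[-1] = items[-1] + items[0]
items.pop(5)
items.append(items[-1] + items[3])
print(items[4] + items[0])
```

4

append 4 → [0, 8, 9, 3, 4]
items[-1] = items[-1]+items[0] = 4+0 = 4 → [0, 8, 9, 3, 4]
append items[-1]+items[1] = 4+8 = 12 → [0, 8, 9, 3, 4, 12]
pop() removes 12 → [0, 8, 9, 3, 4]
append items[2]+items[3] = 9+3 = 12 → [0, 8, 9, 3, 4, 12]
items[-1] = items[-1]+items[0] = 12+0 = 12 → [0, 8, 9, 3, 4, 12]
pop(5) removes 12 → [0, 8, 9, 3, 4]
append items[-1]+items[3] = 4+3 = 7 → [0, 8, 9, 3, 4, 7]
items[4]+items[0] = 4+0 = 4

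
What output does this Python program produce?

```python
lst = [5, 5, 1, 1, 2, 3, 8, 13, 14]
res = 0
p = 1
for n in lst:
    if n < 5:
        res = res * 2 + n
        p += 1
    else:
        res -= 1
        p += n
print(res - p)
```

n=5: not <5, res = 0-1 = -1; p=6
n=5: not <5, res = (-1)-1 = -2; p=11
n=1: <5, res = (-2)*2+1 = -3; p=12
n=1: <5, res = (-3)*2+1 = -5; p=13
n=2: <5, res = (-5)*2+2 = -8; p=14
n=3: <5, res = (-8)*2+3 = -13; p=15
n=8: not <5, res = (-13)-1 = -14; p=23
n=13: not <5, res = (-14)-1 = -15; p=36
n=14: not <5, res = (-15)-1 = -16; p=50
res-p = (-16)-50 = -66

-66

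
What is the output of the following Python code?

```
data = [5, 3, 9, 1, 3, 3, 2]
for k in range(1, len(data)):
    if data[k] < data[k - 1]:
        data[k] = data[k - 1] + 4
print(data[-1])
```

25

k=1: 3<5, data[1] = 5+4 = 9 → [5, 9, 9, 1, 3, 3, 2]
k=2: 9>=9, unchanged → [5, 9, 9, 1, 3, 3, 2]
k=3: 1<9, data[3] = 9+4 = 13 → [5, 9, 9, 13, 3, 3, 2]
k=4: 3<13, data[4] = 13+4 = 17 → [5, 9, 9, 13, 17, 3, 2]
k=5: 3<17, data[5] = 17+4 = 21 → [5, 9, 9, 13, 17, 21, 2]
k=6: 2<21, data[6] = 21+4 = 25 → [5, 9, 9, 13, 17, 21, 25]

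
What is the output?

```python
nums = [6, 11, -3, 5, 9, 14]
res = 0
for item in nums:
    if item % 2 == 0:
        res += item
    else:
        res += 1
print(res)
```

item=6: even, res = 0+6 = 6
item=11: not even, res = 6+1 = 7
item=-3: not even, res = 7+1 = 8
item=5: not even, res = 8+1 = 9
item=9: not even, res = 9+1 = 10
item=14: even, res = 10+14 = 24

24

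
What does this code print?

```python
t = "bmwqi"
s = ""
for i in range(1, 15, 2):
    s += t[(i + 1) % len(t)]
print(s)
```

wimqbwi

i=1: add t[2]='w' → 'w'
i=3: add t[4]='i' → 'wi'
i=5: add t[1]='m' → 'wim'
i=7: add t[3]='q' → 'wimq'
i=9: add t[0]='b' → 'wimqb'
i=11: add t[2]='w' → 'wimqbw'
i=13: add t[4]='i' → 'wimqbwi'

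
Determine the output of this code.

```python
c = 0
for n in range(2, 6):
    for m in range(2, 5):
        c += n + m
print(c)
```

78

n=2,m=2: c = 0+4 = 4
n=2,m=3: c = 4+5 = 9
n=2,m=4: c = 9+6 = 15
n=3,m=2: c = 15+5 = 20
n=3,m=3: c = 20+6 = 26
n=3,m=4: c = 26+7 = 33
n=4,m=2: c = 33+6 = 39
n=4,m=3: c = 39+7 = 46
n=4,m=4: c = 46+8 = 54
n=5,m=2: c = 54+7 = 61
n=5,m=3: c = 61+8 = 69
n=5,m=4: c = 69+9 = 78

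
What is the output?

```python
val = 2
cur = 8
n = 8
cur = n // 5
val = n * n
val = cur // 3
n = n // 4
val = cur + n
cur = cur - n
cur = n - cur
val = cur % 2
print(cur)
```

3

cur = 8//5 = 1
val = 8*8 = 64
val = 1//3 = 0
n = 8//4 = 2
val = 1+2 = 3
cur = 1-2 = -1
cur = 2-(-1) = 3
val = 3%2 = 1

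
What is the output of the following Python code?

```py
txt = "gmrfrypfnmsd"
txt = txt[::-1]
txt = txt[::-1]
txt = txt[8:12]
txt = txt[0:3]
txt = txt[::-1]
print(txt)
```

smn

reverse → 'dsmnfpyrfrmg'
reverse → 'gmrfrypfnmsd'
slice [8:12] → 'nmsd'
slice [0:3] → 'nms'
reverse → 'smn'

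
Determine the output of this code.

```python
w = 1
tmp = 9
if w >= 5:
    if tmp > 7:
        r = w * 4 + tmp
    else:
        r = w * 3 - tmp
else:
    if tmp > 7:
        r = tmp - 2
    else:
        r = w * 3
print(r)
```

7

w=1, tmp=9
w >= 5 is False; tmp > 7 is True
→ r = tmp - 2 = 7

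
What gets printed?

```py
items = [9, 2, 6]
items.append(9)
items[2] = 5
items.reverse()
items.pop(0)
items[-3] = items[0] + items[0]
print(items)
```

[10, 2, 9]

append 9 → [9, 2, 6, 9]
items[2] = 5 → [9, 2, 5, 9]
reverse → [9, 5, 2, 9]
pop(0) removes 9 → [5, 2, 9]
items[-3] = items[0]+items[0] = 5+5 = 10 → [10, 2, 9]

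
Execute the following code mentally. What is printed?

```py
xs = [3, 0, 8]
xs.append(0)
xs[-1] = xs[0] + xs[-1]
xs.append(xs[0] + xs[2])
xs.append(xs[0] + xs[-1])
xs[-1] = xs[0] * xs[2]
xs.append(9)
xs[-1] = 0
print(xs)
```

[3, 0, 8, 3, 11, 24, 0]

append 0 → [3, 0, 8, 0]
xs[-1] = xs[0]+xs[-1] = 3+0 = 3 → [3, 0, 8, 3]
append xs[0]+xs[2] = 3+8 = 11 → [3, 0, 8, 3, 11]
append xs[0]+xs[-1] = 3+11 = 14 → [3, 0, 8, 3, 11, 14]
xs[-1] = xs[0]*xs[2] = 3*8 = 24 → [3, 0, 8, 3, 11, 24]
append 9 → [3, 0, 8, 3, 11, 24, 9]
xs[-1] = 0 → [3, 0, 8, 3, 11, 24, 0]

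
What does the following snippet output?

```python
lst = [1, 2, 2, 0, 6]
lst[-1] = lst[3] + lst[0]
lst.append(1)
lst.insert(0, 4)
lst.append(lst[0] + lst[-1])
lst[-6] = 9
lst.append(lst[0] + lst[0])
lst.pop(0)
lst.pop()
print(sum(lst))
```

lst[-1] = lst[3]+lst[0] = 0+1 = 1 → [1, 2, 2, 0, 1]
append 1 → [1, 2, 2, 0, 1, 1]
insert 4 at 0 → [4, 1, 2, 2, 0, 1, 1]
append lst[0]+lst[-1] = 4+1 = 5 → [4, 1, 2, 2, 0, 1, 1, 5]
lst[-6] = 9 → [4, 1, 9, 2, 0, 1, 1, 5]
append lst[0]+lst[0] = 4+4 = 8 → [4, 1, 9, 2, 0, 1, 1, 5, 8]
pop(0) removes 4 → [1, 9, 2, 0, 1, 1, 5, 8]
pop() removes 8 → [1, 9, 2, 0, 1, 1, 5]
sum = 19

19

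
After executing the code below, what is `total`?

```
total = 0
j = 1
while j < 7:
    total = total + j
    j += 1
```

j=1: total = 0+1 = 1
j=2: total = 1+2 = 3
j=3: total = 3+3 = 6
j=4: total = 6+4 = 10
j=5: total = 10+5 = 15
j=6: total = 15+6 = 21

21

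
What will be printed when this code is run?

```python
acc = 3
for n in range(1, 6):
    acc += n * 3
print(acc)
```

n=1: acc = 3+1*3 = 6
n=2: acc = 6+2*3 = 12
n=3: acc = 12+3*3 = 21
n=4: acc = 21+4*3 = 33
n=5: acc = 33+5*3 = 48

48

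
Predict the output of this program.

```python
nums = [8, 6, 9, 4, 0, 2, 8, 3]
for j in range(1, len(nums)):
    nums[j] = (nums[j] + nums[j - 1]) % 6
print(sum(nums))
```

31

j=1: nums[1] = (6+8)%6 = 2 → [8, 2, 9, 4, 0, 2, 8, 3]
j=2: nums[2] = (9+2)%6 = 5 → [8, 2, 5, 4, 0, 2, 8, 3]
j=3: nums[3] = (4+5)%6 = 3 → [8, 2, 5, 3, 0, 2, 8, 3]
j=4: nums[4] = (0+3)%6 = 3 → [8, 2, 5, 3, 3, 2, 8, 3]
j=5: nums[5] = (2+3)%6 = 5 → [8, 2, 5, 3, 3, 5, 8, 3]
j=6: nums[6] = (8+5)%6 = 1 → [8, 2, 5, 3, 3, 5, 1, 3]
j=7: nums[7] = (3+1)%6 = 4 → [8, 2, 5, 3, 3, 5, 1, 4]
sum = 31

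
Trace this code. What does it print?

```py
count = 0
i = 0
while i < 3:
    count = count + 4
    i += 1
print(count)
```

i=0: count = 0+4 = 4
i=1: count = 4+4 = 8
i=2: count = 8+4 = 12

12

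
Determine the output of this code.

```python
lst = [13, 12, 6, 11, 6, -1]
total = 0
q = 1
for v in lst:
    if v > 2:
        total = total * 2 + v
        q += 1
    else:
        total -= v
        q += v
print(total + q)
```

v=13: >2, total = 0*2+13 = 13; q=2
v=12: >2, total = 13*2+12 = 38; q=3
v=6: >2, total = 38*2+6 = 82; q=4
v=11: >2, total = 82*2+11 = 175; q=5
v=6: >2, total = 175*2+6 = 356; q=6
v=-1: not >2, total = 356-(-1) = 357; q=5
total+q = 357+5 = 362

362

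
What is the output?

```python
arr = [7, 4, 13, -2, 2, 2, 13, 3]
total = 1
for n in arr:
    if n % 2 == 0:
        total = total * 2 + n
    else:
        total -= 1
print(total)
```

n=7: not even, total = 1-1 = 0
n=4: even, total = 0*2+4 = 4
n=13: not even, total = 4-1 = 3
n=-2: even, total = 3*2+(-2) = 4
n=2: even, total = 4*2+2 = 10
n=2: even, total = 10*2+2 = 22
n=13: not even, total = 22-1 = 21
n=3: not even, total = 21-1 = 20

20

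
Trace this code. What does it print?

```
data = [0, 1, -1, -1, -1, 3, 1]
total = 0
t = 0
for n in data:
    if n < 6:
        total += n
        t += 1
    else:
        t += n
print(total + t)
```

n=0: <6, total = 0+0 = 0; t=1
n=1: <6, total = 0+1 = 1; t=2
n=-1: <6, total = 1+(-1) = 0; t=3
n=-1: <6, total = 0+(-1) = -1; t=4
n=-1: <6, total = (-1)+(-1) = -2; t=5
n=3: <6, total = (-2)+3 = 1; t=6
n=1: <6, total = 1+1 = 2; t=7
total+t = 2+7 = 9

9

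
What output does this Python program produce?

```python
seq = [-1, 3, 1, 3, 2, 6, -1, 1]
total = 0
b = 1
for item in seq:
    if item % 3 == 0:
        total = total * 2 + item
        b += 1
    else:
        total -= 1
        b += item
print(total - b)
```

2

item=-1: not %3==0, total = 0-1 = -1; b=0
item=3: %3==0, total = (-1)*2+3 = 1; b=1
item=1: not %3==0, total = 1-1 = 0; b=2
item=3: %3==0, total = 0*2+3 = 3; b=3
item=2: not %3==0, total = 3-1 = 2; b=5
item=6: %3==0, total = 2*2+6 = 10; b=6
item=-1: not %3==0, total = 10-1 = 9; b=5
item=1: not %3==0, total = 9-1 = 8; b=6
total-b = 8-6 = 2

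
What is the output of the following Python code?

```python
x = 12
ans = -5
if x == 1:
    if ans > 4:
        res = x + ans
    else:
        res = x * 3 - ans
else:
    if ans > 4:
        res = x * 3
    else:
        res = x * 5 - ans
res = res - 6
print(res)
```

x=12, ans=-5
x == 1 is False; ans > 4 is False
→ res = x * 5 - ans = 65
res = 65-6 = 59

59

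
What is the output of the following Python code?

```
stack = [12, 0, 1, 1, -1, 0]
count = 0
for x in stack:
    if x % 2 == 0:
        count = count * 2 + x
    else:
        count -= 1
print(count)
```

x=12: even, count = 0*2+12 = 12
x=0: even, count = 12*2+0 = 24
x=1: not even, count = 24-1 = 23
x=1: not even, count = 23-1 = 22
x=-1: not even, count = 22-1 = 21
x=0: even, count = 21*2+0 = 42

42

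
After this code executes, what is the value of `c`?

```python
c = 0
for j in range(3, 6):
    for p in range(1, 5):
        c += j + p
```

78

j=3,p=1: c = 0+4 = 4
j=3,p=2: c = 4+5 = 9
j=3,p=3: c = 9+6 = 15
j=3,p=4: c = 15+7 = 22
j=4,p=1: c = 22+5 = 27
j=4,p=2: c = 27+6 = 33
j=4,p=3: c = 33+7 = 40
j=4,p=4: c = 40+8 = 48
j=5,p=1: c = 48+6 = 54
j=5,p=2: c = 54+7 = 61
j=5,p=3: c = 61+8 = 69
j=5,p=4: c = 69+9 = 78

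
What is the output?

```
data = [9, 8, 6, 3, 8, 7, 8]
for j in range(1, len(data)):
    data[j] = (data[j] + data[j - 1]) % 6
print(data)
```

[9, 5, 5, 2, 4, 5, 1]

j=1: data[1] = (8+9)%6 = 5 → [9, 5, 6, 3, 8, 7, 8]
j=2: data[2] = (6+5)%6 = 5 → [9, 5, 5, 3, 8, 7, 8]
j=3: data[3] = (3+5)%6 = 2 → [9, 5, 5, 2, 8, 7, 8]
j=4: data[4] = (8+2)%6 = 4 → [9, 5, 5, 2, 4, 7, 8]
j=5: data[5] = (7+4)%6 = 5 → [9, 5, 5, 2, 4, 5, 8]
j=6: data[6] = (8+5)%6 = 1 → [9, 5, 5, 2, 4, 5, 1]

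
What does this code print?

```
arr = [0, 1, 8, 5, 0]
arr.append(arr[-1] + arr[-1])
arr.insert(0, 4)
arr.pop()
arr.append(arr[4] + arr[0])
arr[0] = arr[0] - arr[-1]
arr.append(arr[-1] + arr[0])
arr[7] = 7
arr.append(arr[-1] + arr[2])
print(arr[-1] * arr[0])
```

-40

append arr[-1]+arr[-1] = 0+0 = 0 → [0, 1, 8, 5, 0, 0]
insert 4 at 0 → [4, 0, 1, 8, 5, 0, 0]
pop() removes 0 → [4, 0, 1, 8, 5, 0]
append arr[4]+arr[0] = 5+4 = 9 → [4, 0, 1, 8, 5, 0, 9]
arr[0] = arr[0]-arr[-1] = 4-9 = -5 → [-5, 0, 1, 8, 5, 0, 9]
append arr[-1]+arr[0] = 9+(-5) = 4 → [-5, 0, 1, 8, 5, 0, 9, 4]
arr[7] = 7 → [-5, 0, 1, 8, 5, 0, 9, 7]
append arr[-1]+arr[2] = 7+1 = 8 → [-5, 0, 1, 8, 5, 0, 9, 7, 8]
arr[-1]*arr[0] = 8*(-5) = -40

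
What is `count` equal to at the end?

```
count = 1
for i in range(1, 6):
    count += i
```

16

i=1: count = 1+1 = 2
i=2: count = 2+2 = 4
i=3: count = 4+3 = 7
i=4: count = 7+4 = 11
i=5: count = 11+5 = 16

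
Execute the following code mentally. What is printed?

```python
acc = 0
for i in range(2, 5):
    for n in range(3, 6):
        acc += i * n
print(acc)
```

108

i=2,n=3: acc = 0+6 = 6
i=2,n=4: acc = 6+8 = 14
i=2,n=5: acc = 14+10 = 24
i=3,n=3: acc = 24+9 = 33
i=3,n=4: acc = 33+12 = 45
i=3,n=5: acc = 45+15 = 60
i=4,n=3: acc = 60+12 = 72
i=4,n=4: acc = 72+16 = 88
i=4,n=5: acc = 88+20 = 108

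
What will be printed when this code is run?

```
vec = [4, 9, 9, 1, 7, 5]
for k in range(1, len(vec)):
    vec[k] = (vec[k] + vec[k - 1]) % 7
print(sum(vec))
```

k=1: vec[1] = (9+4)%7 = 6 → [4, 6, 9, 1, 7, 5]
k=2: vec[2] = (9+6)%7 = 1 → [4, 6, 1, 1, 7, 5]
k=3: vec[3] = (1+1)%7 = 2 → [4, 6, 1, 2, 7, 5]
k=4: vec[4] = (7+2)%7 = 2 → [4, 6, 1, 2, 2, 5]
k=5: vec[5] = (5+2)%7 = 0 → [4, 6, 1, 2, 2, 0]
sum = 15

15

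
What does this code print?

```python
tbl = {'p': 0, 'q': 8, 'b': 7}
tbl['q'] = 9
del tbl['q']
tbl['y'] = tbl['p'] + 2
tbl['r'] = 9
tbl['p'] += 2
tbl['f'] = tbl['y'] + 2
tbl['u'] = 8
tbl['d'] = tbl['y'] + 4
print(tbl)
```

tbl['q'] = 9 → {'p': 0, 'q': 9, 'b': 7}
del 'q' → {'p': 0, 'b': 7}
tbl['y'] = tbl['p']+2 = 2 → {'p': 0, 'b': 7, 'y': 2}
tbl['r'] = 9 → {'p': 0, 'b': 7, 'y': 2, 'r': 9}
tbl['p'] = 0+2 = 2 → {'p': 2, 'b': 7, 'y': 2, 'r': 9}
tbl['f'] = tbl['y']+2 = 4 → {'p': 2, 'b': 7, 'y': 2, 'r': 9, 'f': 4}
tbl['u'] = 8 → {'p': 2, 'b': 7, 'y': 2, 'r': 9, 'f': 4, 'u': 8}
tbl['d'] = tbl['y']+4 = 6 → {'p': 2, 'b': 7, 'y': 2, 'r': 9, 'f': 4, 'u': 8, 'd': 6}

{'p': 2, 'b': 7, 'y': 2, 'r': 9, 'f': 4, 'u': 8, 'd': 6}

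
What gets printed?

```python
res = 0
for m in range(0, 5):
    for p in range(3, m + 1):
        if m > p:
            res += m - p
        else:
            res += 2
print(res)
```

m=3,p=3: not 3>3, res = 0+2 = 2
m=4,p=3: 4>3, res = 2+1 = 3
m=4,p=4: not 4>4, res = 3+2 = 5

5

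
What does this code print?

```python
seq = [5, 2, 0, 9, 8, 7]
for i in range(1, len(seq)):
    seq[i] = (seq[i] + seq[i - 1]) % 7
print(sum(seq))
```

i=1: seq[1] = (2+5)%7 = 0 → [5, 0, 0, 9, 8, 7]
i=2: seq[2] = (0+0)%7 = 0 → [5, 0, 0, 9, 8, 7]
i=3: seq[3] = (9+0)%7 = 2 → [5, 0, 0, 2, 8, 7]
i=4: seq[4] = (8+2)%7 = 3 → [5, 0, 0, 2, 3, 7]
i=5: seq[5] = (7+3)%7 = 3 → [5, 0, 0, 2, 3, 3]
sum = 13

13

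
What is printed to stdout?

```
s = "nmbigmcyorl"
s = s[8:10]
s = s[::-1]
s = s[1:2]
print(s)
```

o

slice [8:10] → 'or'
reverse → 'ro'
slice [1:2] → 'o'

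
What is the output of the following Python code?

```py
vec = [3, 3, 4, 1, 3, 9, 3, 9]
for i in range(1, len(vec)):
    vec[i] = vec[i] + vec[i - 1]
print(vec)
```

[3, 6, 10, 11, 14, 23, 26, 35]

i=1: vec[1] = 3+3 = 6 → [3, 6, 4, 1, 3, 9, 3, 9]
i=2: vec[2] = 4+6 = 10 → [3, 6, 10, 1, 3, 9, 3, 9]
i=3: vec[3] = 1+10 = 11 → [3, 6, 10, 11, 3, 9, 3, 9]
i=4: vec[4] = 3+11 = 14 → [3, 6, 10, 11, 14, 9, 3, 9]
i=5: vec[5] = 9+14 = 23 → [3, 6, 10, 11, 14, 23, 3, 9]
i=6: vec[6] = 3+23 = 26 → [3, 6, 10, 11, 14, 23, 26, 9]
i=7: vec[7] = 9+26 = 35 → [3, 6, 10, 11, 14, 23, 26, 35]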